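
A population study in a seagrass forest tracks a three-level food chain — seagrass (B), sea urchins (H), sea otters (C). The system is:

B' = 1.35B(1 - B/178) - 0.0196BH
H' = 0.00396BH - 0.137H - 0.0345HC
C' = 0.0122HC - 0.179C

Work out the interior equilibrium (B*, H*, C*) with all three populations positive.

B* ≈ 140, H* ≈ 14.7, C* ≈ 12.1

From dC/dt = 0: 0.0122H* = 0.179, so H* = 14.7.
From dB/dt = 0: 1.35(1 - B*/178) = 0.0196·14.7, giving B* = 178·(1 - 0.213) = 140.
From dH/dt = 0: 0.00396·140 - 0.137 = 0.0345C*, so C* = 0.418/0.0345 = 12.1.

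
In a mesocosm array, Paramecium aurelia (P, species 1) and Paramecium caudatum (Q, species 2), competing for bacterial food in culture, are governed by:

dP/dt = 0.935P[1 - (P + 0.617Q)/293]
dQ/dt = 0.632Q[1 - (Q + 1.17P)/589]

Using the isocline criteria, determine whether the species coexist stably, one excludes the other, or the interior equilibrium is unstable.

species 2 excludes species 1

Compare the nullcline intercepts: K1/α12 = 293/0.617 = 475 < K2 = 589; K2/α21 = 589/1.17 = 503 > K1 = 293.
Since the inequalities point opposite ways, species 2 can invade but species 1 cannot.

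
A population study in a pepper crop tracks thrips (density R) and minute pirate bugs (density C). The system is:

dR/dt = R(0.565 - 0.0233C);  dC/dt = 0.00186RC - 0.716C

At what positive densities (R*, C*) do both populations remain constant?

R* ≈ 385, C* ≈ 24.2

Set dC/dt = 0 with C > 0: 0.00186R - 0.716 = 0, so R* = 0.716/0.00186 = 385.
Set dR/dt = 0 with R > 0: 0.565 - 0.0233C = 0, so C* = 0.565/0.0233 = 24.2.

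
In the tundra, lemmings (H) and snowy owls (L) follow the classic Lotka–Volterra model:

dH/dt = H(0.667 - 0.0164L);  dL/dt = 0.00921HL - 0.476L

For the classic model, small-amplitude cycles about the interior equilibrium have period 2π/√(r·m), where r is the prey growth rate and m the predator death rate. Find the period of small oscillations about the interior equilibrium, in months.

T ≈ 11.2 months

Here r = 0.667 and m = 0.476, so r·m = 0.317.
ω = √0.317 = 0.563 per month, hence T = 2π/ω ≈ 11.2 months.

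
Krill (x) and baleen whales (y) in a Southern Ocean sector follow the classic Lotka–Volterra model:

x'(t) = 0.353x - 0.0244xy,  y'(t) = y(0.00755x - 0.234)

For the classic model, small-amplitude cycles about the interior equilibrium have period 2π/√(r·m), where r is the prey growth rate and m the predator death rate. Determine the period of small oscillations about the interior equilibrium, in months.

Here r = 0.353 and m = 0.234, so r·m = 0.0826.
ω = √0.0826 = 0.287 per month, hence T = 2π/ω ≈ 21.9 months.

T ≈ 21.9 months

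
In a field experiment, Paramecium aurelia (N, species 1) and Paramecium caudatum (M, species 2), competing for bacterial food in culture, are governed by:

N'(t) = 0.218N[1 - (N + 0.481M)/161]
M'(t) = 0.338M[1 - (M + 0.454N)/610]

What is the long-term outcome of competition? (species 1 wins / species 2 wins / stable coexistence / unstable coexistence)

Compare the nullcline intercepts: K1/α12 = 161/0.481 = 335 < K2 = 610; K2/α21 = 610/0.454 = 1340 > K1 = 161.
Since the inequalities point opposite ways, species 2 can invade but species 1 cannot.

species 2 excludes species 1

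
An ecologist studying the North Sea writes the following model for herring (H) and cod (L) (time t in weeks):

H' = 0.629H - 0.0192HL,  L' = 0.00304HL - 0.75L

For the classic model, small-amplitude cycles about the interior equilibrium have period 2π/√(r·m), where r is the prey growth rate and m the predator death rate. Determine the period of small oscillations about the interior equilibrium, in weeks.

Here r = 0.629 and m = 0.75, so r·m = 0.472.
ω = √0.472 = 0.687 per week, hence T = 2π/ω ≈ 9.15 weeks.

T ≈ 9.15 weeks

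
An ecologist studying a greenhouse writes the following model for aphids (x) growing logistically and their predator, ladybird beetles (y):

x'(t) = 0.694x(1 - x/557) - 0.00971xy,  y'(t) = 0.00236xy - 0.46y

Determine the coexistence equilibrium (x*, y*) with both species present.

From dy/dt = 0 with y > 0: 0.00236x* = 0.46, so x* = 195.
Substitute into dx/dt = 0: 0.694(1 - 195/557) = 0.00971y*.
The bracket is 0.65, giving y* = 0.451/0.00971 = 46.5.

x* ≈ 195, y* ≈ 46.5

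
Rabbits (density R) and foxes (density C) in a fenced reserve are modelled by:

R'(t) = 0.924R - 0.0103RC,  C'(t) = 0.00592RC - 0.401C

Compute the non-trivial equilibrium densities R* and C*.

Set dC/dt = 0 with C > 0: 0.00592R - 0.401 = 0, so R* = 0.401/0.00592 = 67.7.
Set dR/dt = 0 with R > 0: 0.924 - 0.0103C = 0, so C* = 0.924/0.0103 = 89.7.

R* ≈ 67.7, C* ≈ 89.7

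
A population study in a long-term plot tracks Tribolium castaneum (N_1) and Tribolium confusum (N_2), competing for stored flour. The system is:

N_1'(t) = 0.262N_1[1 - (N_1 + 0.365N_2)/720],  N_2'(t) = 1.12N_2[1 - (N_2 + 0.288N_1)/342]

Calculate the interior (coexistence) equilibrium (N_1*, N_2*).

N_1* ≈ 665, N_2* ≈ 150

Setting both brackets to zero gives the nullclines N_1 + 0.365N_2 = 720 and 0.288N_1 + N_2 = 342.
Substituting N_2 = 342 - 0.288N_1 into the first: N_1(1 - 0.365·0.288) = 720 - 0.365·342.
So N_1* = 595/0.895 = 665, and then N_2* = 342 - 0.288·665 = 150.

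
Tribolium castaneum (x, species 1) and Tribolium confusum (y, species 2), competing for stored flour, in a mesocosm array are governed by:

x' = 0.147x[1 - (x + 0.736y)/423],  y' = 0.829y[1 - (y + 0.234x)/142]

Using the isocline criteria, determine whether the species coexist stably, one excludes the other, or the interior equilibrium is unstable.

Compare the nullcline intercepts: K1/α12 = 423/0.736 = 575 > K2 = 142; K2/α21 = 142/0.234 = 607 > K1 = 423.
Since both inequalities hold, each species can invade when rare, so the interior equilibrium is stable.

stable coexistence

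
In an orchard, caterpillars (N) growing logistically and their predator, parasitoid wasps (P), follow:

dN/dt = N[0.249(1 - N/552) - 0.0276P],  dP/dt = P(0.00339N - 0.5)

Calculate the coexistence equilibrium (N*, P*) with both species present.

From dP/dt = 0 with P > 0: 0.00339N* = 0.5, so N* = 147.
Substitute into dN/dt = 0: 0.249(1 - 147/552) = 0.0276P*.
The bracket is 0.733, giving P* = 0.182/0.0276 = 6.61.

N* ≈ 147, P* ≈ 6.61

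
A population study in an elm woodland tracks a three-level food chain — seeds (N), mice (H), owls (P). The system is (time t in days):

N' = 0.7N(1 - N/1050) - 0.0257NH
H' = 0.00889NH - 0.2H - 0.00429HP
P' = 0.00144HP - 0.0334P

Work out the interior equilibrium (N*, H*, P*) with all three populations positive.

N* ≈ 156, H* ≈ 23.2, P* ≈ 276

From dP/dt = 0: 0.00144H* = 0.0334, so H* = 23.2.
From dN/dt = 0: 0.7(1 - N*/1050) = 0.0257·23.2, giving N* = 1050·(1 - 0.852) = 156.
From dH/dt = 0: 0.00889·156 - 0.2 = 0.00429P*, so P* = 1.19/0.00429 = 276.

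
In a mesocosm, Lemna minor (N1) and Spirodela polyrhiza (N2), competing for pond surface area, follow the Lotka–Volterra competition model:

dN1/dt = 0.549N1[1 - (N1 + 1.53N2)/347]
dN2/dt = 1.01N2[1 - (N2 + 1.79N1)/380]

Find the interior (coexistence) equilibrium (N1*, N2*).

N1* ≈ 135, N2* ≈ 139

Setting both brackets to zero gives the nullclines N1 + 1.53N2 = 347 and 1.79N1 + N2 = 380.
Substituting N2 = 380 - 1.79N1 into the first: N1(1 - 1.53·1.79) = 347 - 1.53·380.
So N1* = -234/-1.74 = 135, and then N2* = 380 - 1.79·135 = 139.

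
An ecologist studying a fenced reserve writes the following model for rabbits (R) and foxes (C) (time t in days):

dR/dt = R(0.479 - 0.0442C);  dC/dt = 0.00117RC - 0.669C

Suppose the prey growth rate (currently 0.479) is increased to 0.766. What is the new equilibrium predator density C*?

C* ≈ 17.3

At the interior fixed point, setting dR/dt = 0 with R > 0 fixes C* = (prey growth rate)/(RC coefficient) — independent of the other coefficients.
With the change, C* = 0.766/0.0442 = 17.3; it rises from 10.8.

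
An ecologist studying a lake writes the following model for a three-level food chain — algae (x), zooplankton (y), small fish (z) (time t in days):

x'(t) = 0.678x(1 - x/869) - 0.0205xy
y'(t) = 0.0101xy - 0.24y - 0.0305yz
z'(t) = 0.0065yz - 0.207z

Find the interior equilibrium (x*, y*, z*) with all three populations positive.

From dz/dt = 0: 0.0065y* = 0.207, so y* = 31.8.
From dx/dt = 0: 0.678(1 - x*/869) = 0.0205·31.8, giving x* = 869·(1 - 0.963) = 32.2.
From dy/dt = 0: 0.0101·32.2 - 0.24 = 0.0305z*, so z* = 0.0856/0.0305 = 2.81.

x* ≈ 32.2, y* ≈ 31.8, z* ≈ 2.81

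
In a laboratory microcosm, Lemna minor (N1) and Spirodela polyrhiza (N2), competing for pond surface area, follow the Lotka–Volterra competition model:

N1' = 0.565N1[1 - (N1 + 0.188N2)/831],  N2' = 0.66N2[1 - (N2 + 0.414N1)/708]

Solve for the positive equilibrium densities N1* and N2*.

Setting both brackets to zero gives the nullclines N1 + 0.188N2 = 831 and 0.414N1 + N2 = 708.
Substituting N2 = 708 - 0.414N1 into the first: N1(1 - 0.188·0.414) = 831 - 0.188·708.
So N1* = 698/0.922 = 757, and then N2* = 708 - 0.414·757 = 395.

N1* ≈ 757, N2* ≈ 395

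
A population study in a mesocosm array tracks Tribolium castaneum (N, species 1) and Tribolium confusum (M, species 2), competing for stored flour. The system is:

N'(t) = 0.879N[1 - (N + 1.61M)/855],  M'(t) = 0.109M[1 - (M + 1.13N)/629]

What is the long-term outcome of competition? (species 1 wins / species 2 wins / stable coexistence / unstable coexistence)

Compare the nullcline intercepts: K1/α12 = 855/1.61 = 531 < K2 = 629; K2/α21 = 629/1.13 = 557 < K1 = 855.
Since both are reversed, neither can invade when rare; the interior point is a saddle.

unstable coexistence (outcome depends on initial conditions)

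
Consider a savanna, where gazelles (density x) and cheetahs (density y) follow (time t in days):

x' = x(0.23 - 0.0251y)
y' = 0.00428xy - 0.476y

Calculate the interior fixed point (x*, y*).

x* ≈ 111, y* ≈ 9.16

Set dy/dt = 0 with y > 0: 0.00428x - 0.476 = 0, so x* = 0.476/0.00428 = 111.
Set dx/dt = 0 with x > 0: 0.23 - 0.0251y = 0, so y* = 0.23/0.0251 = 9.16.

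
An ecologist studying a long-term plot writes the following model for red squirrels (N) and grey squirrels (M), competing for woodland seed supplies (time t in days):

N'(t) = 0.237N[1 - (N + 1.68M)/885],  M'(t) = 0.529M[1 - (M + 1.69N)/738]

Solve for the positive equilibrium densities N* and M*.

N* ≈ 193, M* ≈ 412

Setting both brackets to zero gives the nullclines N + 1.68M = 885 and 1.69N + M = 738.
Substituting M = 738 - 1.69N into the first: N(1 - 1.68·1.69) = 885 - 1.68·738.
So N* = -355/-1.84 = 193, and then M* = 738 - 1.69·193 = 412.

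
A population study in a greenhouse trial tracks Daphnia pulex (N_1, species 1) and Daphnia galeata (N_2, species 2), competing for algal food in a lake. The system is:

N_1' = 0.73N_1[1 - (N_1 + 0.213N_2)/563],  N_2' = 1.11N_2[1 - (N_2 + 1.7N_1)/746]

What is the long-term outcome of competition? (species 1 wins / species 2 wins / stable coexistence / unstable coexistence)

species 1 excludes species 2

Compare the nullcline intercepts: K1/α12 = 563/0.213 = 2640 > K2 = 746; K2/α21 = 746/1.7 = 439 < K1 = 563.
Since the inequalities point opposite ways, species 1 can invade but species 2 cannot.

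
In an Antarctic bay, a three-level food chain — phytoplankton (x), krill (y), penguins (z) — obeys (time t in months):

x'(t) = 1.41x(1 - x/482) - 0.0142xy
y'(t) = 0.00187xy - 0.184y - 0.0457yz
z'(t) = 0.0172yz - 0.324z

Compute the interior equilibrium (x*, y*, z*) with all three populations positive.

x* ≈ 391, y* ≈ 18.8, z* ≈ 12

From dz/dt = 0: 0.0172y* = 0.324, so y* = 18.8.
From dx/dt = 0: 1.41(1 - x*/482) = 0.0142·18.8, giving x* = 482·(1 - 0.19) = 391.
From dy/dt = 0: 0.00187·391 - 0.184 = 0.0457z*, so z* = 0.546/0.0457 = 12.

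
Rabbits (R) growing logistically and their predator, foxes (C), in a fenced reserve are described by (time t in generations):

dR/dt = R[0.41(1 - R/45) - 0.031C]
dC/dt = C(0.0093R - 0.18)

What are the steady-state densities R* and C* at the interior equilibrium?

R* ≈ 19.4, C* ≈ 7.54

From dC/dt = 0 with C > 0: 0.0093R* = 0.18, so R* = 19.4.
Substitute into dR/dt = 0: 0.41(1 - 19.4/45) = 0.031C*.
The bracket is 0.57, giving C* = 0.234/0.031 = 7.54.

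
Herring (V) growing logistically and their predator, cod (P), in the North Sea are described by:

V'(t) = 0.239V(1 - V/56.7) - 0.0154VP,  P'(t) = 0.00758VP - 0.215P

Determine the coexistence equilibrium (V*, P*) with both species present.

V* ≈ 28.4, P* ≈ 7.76

From dP/dt = 0 with P > 0: 0.00758V* = 0.215, so V* = 28.4.
Substitute into dV/dt = 0: 0.239(1 - 28.4/56.7) = 0.0154P*.
The bracket is 0.5, giving P* = 0.119/0.0154 = 7.76.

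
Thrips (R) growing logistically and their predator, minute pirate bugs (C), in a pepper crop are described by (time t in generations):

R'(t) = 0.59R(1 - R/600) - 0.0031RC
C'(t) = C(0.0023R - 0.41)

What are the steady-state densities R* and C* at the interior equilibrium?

R* ≈ 178, C* ≈ 134

From dC/dt = 0 with C > 0: 0.0023R* = 0.41, so R* = 178.
Substitute into dR/dt = 0: 0.59(1 - 178/600) = 0.0031C*.
The bracket is 0.703, giving C* = 0.415/0.0031 = 134.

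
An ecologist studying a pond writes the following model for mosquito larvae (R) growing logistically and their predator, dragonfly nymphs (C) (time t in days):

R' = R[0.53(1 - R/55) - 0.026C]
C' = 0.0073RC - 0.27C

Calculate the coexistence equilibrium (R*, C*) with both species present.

From dC/dt = 0 with C > 0: 0.0073R* = 0.27, so R* = 37.
Substitute into dR/dt = 0: 0.53(1 - 37/55) = 0.026C*.
The bracket is 0.328, giving C* = 0.174/0.026 = 6.68.

R* ≈ 37, C* ≈ 6.68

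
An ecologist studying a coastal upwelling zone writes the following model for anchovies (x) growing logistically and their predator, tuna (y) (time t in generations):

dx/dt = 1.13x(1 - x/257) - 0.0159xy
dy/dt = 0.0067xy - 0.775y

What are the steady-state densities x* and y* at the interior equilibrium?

From dy/dt = 0 with y > 0: 0.0067x* = 0.775, so x* = 116.
Substitute into dx/dt = 0: 1.13(1 - 116/257) = 0.0159y*.
The bracket is 0.55, giving y* = 0.621/0.0159 = 39.1.

x* ≈ 116, y* ≈ 39.1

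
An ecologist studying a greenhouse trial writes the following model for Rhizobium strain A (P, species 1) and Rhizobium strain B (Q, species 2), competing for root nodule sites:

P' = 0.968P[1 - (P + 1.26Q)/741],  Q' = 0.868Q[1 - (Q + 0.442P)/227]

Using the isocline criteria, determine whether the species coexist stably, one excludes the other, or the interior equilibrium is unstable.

Compare the nullcline intercepts: K1/α12 = 741/1.26 = 588 > K2 = 227; K2/α21 = 227/0.442 = 514 < K1 = 741.
Since the inequalities point opposite ways, species 1 can invade but species 2 cannot.

species 1 excludes species 2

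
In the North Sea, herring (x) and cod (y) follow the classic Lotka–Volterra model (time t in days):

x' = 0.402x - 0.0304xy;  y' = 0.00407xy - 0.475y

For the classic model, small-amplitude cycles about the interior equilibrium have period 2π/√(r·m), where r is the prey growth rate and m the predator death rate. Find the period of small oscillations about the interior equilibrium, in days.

Here r = 0.402 and m = 0.475, so r·m = 0.191.
ω = √0.191 = 0.437 per day, hence T = 2π/ω ≈ 14.4 days.

T ≈ 14.4 days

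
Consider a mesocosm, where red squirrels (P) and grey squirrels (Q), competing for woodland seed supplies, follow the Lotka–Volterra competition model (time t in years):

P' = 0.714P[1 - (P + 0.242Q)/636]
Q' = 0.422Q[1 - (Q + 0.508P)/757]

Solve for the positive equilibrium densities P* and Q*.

P* ≈ 516, Q* ≈ 495

Setting both brackets to zero gives the nullclines P + 0.242Q = 636 and 0.508P + Q = 757.
Substituting Q = 757 - 0.508P into the first: P(1 - 0.242·0.508) = 636 - 0.242·757.
So P* = 453/0.877 = 516, and then Q* = 757 - 0.508·516 = 495.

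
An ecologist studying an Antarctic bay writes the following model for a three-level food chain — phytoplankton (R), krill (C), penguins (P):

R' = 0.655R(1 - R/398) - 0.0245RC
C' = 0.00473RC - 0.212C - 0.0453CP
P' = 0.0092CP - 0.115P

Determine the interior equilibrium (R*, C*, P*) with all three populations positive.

From dP/dt = 0: 0.0092C* = 0.115, so C* = 12.5.
From dR/dt = 0: 0.655(1 - R*/398) = 0.0245·12.5, giving R* = 398·(1 - 0.468) = 212.
From dC/dt = 0: 0.00473·212 - 0.212 = 0.0453P*, so P* = 0.79/0.0453 = 17.4.

R* ≈ 212, C* ≈ 12.5, P* ≈ 17.4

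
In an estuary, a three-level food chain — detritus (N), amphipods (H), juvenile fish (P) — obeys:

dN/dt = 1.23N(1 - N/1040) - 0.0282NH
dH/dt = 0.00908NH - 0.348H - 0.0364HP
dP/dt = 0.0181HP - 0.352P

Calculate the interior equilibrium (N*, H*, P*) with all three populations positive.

N* ≈ 576, H* ≈ 19.4, P* ≈ 134

From dP/dt = 0: 0.0181H* = 0.352, so H* = 19.4.
From dN/dt = 0: 1.23(1 - N*/1040) = 0.0282·19.4, giving N* = 1040·(1 - 0.446) = 576.
From dH/dt = 0: 0.00908·576 - 0.348 = 0.0364P*, so P* = 4.88/0.0364 = 134.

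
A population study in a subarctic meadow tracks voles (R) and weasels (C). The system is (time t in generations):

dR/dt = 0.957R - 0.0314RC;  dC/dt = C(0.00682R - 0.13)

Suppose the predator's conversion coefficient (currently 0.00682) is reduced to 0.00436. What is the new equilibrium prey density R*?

At the interior fixed point, setting dC/dt = 0 with C > 0 fixes R* = (predator death rate)/(RC coefficient) — independent of the other coefficients.
With the change, R* = 0.13/0.00436 = 29.8; it rises from 19.1.

R* ≈ 29.8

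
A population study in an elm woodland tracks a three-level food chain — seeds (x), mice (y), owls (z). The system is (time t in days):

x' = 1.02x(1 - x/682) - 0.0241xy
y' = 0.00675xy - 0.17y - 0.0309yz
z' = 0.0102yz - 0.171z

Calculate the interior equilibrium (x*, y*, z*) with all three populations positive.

x* ≈ 412, y* ≈ 16.8, z* ≈ 84.5

From dz/dt = 0: 0.0102y* = 0.171, so y* = 16.8.
From dx/dt = 0: 1.02(1 - x*/682) = 0.0241·16.8, giving x* = 682·(1 - 0.396) = 412.
From dy/dt = 0: 0.00675·412 - 0.17 = 0.0309z*, so z* = 2.61/0.0309 = 84.5.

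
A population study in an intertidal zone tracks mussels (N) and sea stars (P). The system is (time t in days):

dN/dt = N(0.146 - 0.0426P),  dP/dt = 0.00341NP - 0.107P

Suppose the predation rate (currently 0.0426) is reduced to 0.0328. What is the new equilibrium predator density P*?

At the interior fixed point, setting dN/dt = 0 with N > 0 fixes P* = (prey growth rate)/(NP coefficient) — independent of the other coefficients.
With the change, P* = 0.146/0.0328 = 4.45; it rises from 3.43.

P* ≈ 4.45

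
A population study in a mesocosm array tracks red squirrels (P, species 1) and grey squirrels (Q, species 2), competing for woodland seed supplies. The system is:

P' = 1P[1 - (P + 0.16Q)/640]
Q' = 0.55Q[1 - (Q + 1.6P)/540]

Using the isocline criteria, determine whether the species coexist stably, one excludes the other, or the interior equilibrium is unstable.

Compare the nullcline intercepts: K1/α12 = 640/0.16 = 4000 > K2 = 540; K2/α21 = 540/1.6 = 338 < K1 = 640.
Since the inequalities point opposite ways, species 1 can invade but species 2 cannot.

species 1 excludes species 2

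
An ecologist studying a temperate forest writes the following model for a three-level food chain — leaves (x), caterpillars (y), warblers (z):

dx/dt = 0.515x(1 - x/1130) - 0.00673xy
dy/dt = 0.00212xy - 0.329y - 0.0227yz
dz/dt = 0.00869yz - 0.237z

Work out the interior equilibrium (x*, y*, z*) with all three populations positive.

From dz/dt = 0: 0.00869y* = 0.237, so y* = 27.3.
From dx/dt = 0: 0.515(1 - x*/1130) = 0.00673·27.3, giving x* = 1130·(1 - 0.356) = 727.
From dy/dt = 0: 0.00212·727 - 0.329 = 0.0227z*, so z* = 1.21/0.0227 = 53.4.

x* ≈ 727, y* ≈ 27.3, z* ≈ 53.4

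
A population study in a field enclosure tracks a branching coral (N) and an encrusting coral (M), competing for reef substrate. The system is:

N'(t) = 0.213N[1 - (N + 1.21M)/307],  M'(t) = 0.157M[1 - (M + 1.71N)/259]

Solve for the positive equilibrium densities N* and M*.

Setting both brackets to zero gives the nullclines N + 1.21M = 307 and 1.71N + M = 259.
Substituting M = 259 - 1.71N into the first: N(1 - 1.21·1.71) = 307 - 1.21·259.
So N* = -6.39/-1.07 = 5.98, and then M* = 259 - 1.71·5.98 = 249.

N* ≈ 5.98, M* ≈ 249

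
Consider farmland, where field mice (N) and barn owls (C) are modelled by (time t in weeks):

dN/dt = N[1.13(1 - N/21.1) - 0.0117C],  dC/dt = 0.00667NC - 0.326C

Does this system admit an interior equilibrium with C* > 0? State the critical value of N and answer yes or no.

The predator equation gives dC/dt > 0 only when N > 0.326/0.00667 = 48.9.
Without the predator, N → K = 21.1. Since 21.1 < 48.9, the predator cannot invade.

Threshold N = 48.9; K < 48.9, so no, the predator goes extinct.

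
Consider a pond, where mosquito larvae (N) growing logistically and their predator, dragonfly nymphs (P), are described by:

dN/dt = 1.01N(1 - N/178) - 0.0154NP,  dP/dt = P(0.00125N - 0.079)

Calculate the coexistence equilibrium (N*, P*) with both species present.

From dP/dt = 0 with P > 0: 0.00125N* = 0.079, so N* = 63.2.
Substitute into dN/dt = 0: 1.01(1 - 63.2/178) = 0.0154P*.
The bracket is 0.645, giving P* = 0.651/0.0154 = 42.3.

N* ≈ 63.2, P* ≈ 42.3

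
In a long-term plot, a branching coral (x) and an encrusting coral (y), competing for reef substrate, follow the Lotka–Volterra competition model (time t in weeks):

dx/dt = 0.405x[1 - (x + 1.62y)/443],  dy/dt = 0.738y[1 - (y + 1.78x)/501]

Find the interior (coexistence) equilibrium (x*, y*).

x* ≈ 196, y* ≈ 153

Setting both brackets to zero gives the nullclines x + 1.62y = 443 and 1.78x + y = 501.
Substituting y = 501 - 1.78x into the first: x(1 - 1.62·1.78) = 443 - 1.62·501.
So x* = -369/-1.88 = 196, and then y* = 501 - 1.78·196 = 153.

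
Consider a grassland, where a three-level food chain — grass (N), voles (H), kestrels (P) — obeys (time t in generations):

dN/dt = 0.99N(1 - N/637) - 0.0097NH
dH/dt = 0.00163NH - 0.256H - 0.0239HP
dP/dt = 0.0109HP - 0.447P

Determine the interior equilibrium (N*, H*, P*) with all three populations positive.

N* ≈ 381, H* ≈ 41, P* ≈ 15.3

From dP/dt = 0: 0.0109H* = 0.447, so H* = 41.
From dN/dt = 0: 0.99(1 - N*/637) = 0.0097·41, giving N* = 637·(1 - 0.402) = 381.
From dH/dt = 0: 0.00163·381 - 0.256 = 0.0239P*, so P* = 0.365/0.0239 = 15.3.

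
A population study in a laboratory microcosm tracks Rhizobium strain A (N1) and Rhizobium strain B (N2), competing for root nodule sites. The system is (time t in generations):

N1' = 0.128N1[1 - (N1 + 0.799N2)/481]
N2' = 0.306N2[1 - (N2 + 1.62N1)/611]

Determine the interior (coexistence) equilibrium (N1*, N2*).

Setting both brackets to zero gives the nullclines N1 + 0.799N2 = 481 and 1.62N1 + N2 = 611.
Substituting N2 = 611 - 1.62N1 into the first: N1(1 - 0.799·1.62) = 481 - 0.799·611.
So N1* = -7.19/-0.294 = 24.4, and then N2* = 611 - 1.62·24.4 = 571.

N1* ≈ 24.4, N2* ≈ 571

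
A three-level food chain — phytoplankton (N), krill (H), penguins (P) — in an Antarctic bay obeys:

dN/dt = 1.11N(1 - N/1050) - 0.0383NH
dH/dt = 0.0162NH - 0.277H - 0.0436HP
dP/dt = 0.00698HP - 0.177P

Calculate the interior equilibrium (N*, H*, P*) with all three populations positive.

From dP/dt = 0: 0.00698H* = 0.177, so H* = 25.4.
From dN/dt = 0: 1.11(1 - N*/1050) = 0.0383·25.4, giving N* = 1050·(1 - 0.875) = 131.
From dH/dt = 0: 0.0162·131 - 0.277 = 0.0436P*, so P* = 1.85/0.0436 = 42.4.

N* ≈ 131, H* ≈ 25.4, P* ≈ 42.4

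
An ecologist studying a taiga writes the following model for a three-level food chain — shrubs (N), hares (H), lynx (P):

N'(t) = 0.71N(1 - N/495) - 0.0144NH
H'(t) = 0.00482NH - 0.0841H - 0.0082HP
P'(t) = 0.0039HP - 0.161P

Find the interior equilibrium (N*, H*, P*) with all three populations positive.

N* ≈ 80.6, H* ≈ 41.3, P* ≈ 37.1

From dP/dt = 0: 0.0039H* = 0.161, so H* = 41.3.
From dN/dt = 0: 0.71(1 - N*/495) = 0.0144·41.3, giving N* = 495·(1 - 0.837) = 80.6.
From dH/dt = 0: 0.00482·80.6 - 0.0841 = 0.0082P*, so P* = 0.304/0.0082 = 37.1.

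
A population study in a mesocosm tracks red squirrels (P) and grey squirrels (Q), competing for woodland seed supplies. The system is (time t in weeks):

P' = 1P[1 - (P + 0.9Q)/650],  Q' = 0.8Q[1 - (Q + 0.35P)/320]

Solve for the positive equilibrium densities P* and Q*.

P* ≈ 528, Q* ≈ 135

Setting both brackets to zero gives the nullclines P + 0.9Q = 650 and 0.35P + Q = 320.
Substituting Q = 320 - 0.35P into the first: P(1 - 0.9·0.35) = 650 - 0.9·320.
So P* = 362/0.685 = 528, and then Q* = 320 - 0.35·528 = 135.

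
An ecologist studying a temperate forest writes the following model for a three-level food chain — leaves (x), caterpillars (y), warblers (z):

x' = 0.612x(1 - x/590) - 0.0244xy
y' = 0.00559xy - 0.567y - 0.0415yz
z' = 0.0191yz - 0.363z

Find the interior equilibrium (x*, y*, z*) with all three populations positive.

From dz/dt = 0: 0.0191y* = 0.363, so y* = 19.
From dx/dt = 0: 0.612(1 - x*/590) = 0.0244·19, giving x* = 590·(1 - 0.758) = 143.
From dy/dt = 0: 0.00559·143 - 0.567 = 0.0415z*, so z* = 0.232/0.0415 = 5.59.

x* ≈ 143, y* ≈ 19, z* ≈ 5.59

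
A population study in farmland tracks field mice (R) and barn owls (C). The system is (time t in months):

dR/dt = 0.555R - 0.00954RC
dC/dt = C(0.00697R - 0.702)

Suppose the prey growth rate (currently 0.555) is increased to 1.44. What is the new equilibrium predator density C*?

At the interior fixed point, setting dR/dt = 0 with R > 0 fixes C* = (prey growth rate)/(RC coefficient) — independent of the other coefficients.
With the change, C* = 1.44/0.00954 = 151; it rises from 58.2.

C* ≈ 151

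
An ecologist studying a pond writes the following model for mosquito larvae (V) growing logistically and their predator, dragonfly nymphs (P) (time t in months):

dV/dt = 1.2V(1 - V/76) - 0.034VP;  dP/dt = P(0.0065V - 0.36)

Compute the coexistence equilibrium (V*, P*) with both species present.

From dP/dt = 0 with P > 0: 0.0065V* = 0.36, so V* = 55.4.
Substitute into dV/dt = 0: 1.2(1 - 55.4/76) = 0.034P*.
The bracket is 0.271, giving P* = 0.326/0.034 = 9.57.

V* ≈ 55.4, P* ≈ 9.57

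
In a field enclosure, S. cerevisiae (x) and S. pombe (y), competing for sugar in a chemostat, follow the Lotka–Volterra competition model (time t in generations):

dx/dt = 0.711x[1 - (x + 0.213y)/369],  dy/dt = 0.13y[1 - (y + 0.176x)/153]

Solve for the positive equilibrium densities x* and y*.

Setting both brackets to zero gives the nullclines x + 0.213y = 369 and 0.176x + y = 153.
Substituting y = 153 - 0.176x into the first: x(1 - 0.213·0.176) = 369 - 0.213·153.
So x* = 336/0.963 = 350, and then y* = 153 - 0.176·350 = 91.5.

x* ≈ 350, y* ≈ 91.5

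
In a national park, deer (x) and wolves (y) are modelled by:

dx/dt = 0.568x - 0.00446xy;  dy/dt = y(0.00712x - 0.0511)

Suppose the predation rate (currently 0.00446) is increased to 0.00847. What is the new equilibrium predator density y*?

At the interior fixed point, setting dx/dt = 0 with x > 0 fixes y* = (prey growth rate)/(xy coefficient) — independent of the other coefficients.
With the change, y* = 0.568/0.00847 = 67.1; it falls from 127.

y* ≈ 67.1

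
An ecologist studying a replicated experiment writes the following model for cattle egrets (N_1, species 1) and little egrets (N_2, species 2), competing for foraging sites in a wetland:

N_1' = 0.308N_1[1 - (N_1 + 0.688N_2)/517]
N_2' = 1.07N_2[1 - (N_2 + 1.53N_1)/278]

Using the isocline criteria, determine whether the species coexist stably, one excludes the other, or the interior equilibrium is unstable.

Compare the nullcline intercepts: K1/α12 = 517/0.688 = 751 > K2 = 278; K2/α21 = 278/1.53 = 182 < K1 = 517.
Since the inequalities point opposite ways, species 1 can invade but species 2 cannot.

species 1 excludes species 2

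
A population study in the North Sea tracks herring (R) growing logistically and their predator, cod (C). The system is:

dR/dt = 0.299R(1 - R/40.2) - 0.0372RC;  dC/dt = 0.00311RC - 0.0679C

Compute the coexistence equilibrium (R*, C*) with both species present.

R* ≈ 21.8, C* ≈ 3.67

From dC/dt = 0 with C > 0: 0.00311R* = 0.0679, so R* = 21.8.
Substitute into dR/dt = 0: 0.299(1 - 21.8/40.2) = 0.0372C*.
The bracket is 0.457, giving C* = 0.137/0.0372 = 3.67.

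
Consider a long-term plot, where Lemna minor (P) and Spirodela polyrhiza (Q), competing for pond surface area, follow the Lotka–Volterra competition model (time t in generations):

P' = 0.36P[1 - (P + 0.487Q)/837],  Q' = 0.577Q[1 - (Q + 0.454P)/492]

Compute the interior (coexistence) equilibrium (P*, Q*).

P* ≈ 767, Q* ≈ 144

Setting both brackets to zero gives the nullclines P + 0.487Q = 837 and 0.454P + Q = 492.
Substituting Q = 492 - 0.454P into the first: P(1 - 0.487·0.454) = 837 - 0.487·492.
So P* = 597/0.779 = 767, and then Q* = 492 - 0.454·767 = 144.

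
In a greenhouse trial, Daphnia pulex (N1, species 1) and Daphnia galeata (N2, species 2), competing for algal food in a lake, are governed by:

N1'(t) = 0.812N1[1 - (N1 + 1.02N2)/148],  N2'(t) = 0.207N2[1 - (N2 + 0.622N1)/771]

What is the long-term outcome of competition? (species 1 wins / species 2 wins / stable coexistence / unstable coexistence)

species 2 excludes species 1

Compare the nullcline intercepts: K1/α12 = 148/1.02 = 145 < K2 = 771; K2/α21 = 771/0.622 = 1240 > K1 = 148.
Since the inequalities point opposite ways, species 2 can invade but species 1 cannot.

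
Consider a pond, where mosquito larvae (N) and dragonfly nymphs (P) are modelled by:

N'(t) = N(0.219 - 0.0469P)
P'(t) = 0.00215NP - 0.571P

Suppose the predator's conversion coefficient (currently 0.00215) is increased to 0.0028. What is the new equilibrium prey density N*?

At the interior fixed point, setting dP/dt = 0 with P > 0 fixes N* = (predator death rate)/(NP coefficient) — independent of the other coefficients.
With the change, N* = 0.571/0.0028 = 204; it falls from 266.

N* ≈ 204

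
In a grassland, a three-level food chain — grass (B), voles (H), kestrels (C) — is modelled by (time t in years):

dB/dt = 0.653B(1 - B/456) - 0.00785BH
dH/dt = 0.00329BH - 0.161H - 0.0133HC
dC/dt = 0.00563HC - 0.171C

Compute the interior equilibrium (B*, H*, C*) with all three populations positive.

From dC/dt = 0: 0.00563H* = 0.171, so H* = 30.4.
From dB/dt = 0: 0.653(1 - B*/456) = 0.00785·30.4, giving B* = 456·(1 - 0.365) = 290.
From dH/dt = 0: 0.00329·290 - 0.161 = 0.0133C*, so C* = 0.791/0.0133 = 59.5.

B* ≈ 290, H* ≈ 30.4, C* ≈ 59.5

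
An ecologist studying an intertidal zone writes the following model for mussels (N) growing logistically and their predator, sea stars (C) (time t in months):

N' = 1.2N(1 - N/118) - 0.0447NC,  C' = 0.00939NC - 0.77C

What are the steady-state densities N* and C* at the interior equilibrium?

N* ≈ 82, C* ≈ 8.19

From dC/dt = 0 with C > 0: 0.00939N* = 0.77, so N* = 82.
Substitute into dN/dt = 0: 1.2(1 - 82/118) = 0.0447C*.
The bracket is 0.305, giving C* = 0.366/0.0447 = 8.19.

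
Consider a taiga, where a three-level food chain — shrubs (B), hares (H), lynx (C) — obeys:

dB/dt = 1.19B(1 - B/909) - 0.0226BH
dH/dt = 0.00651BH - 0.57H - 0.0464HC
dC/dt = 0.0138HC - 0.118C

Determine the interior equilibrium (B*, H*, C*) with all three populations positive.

From dC/dt = 0: 0.0138H* = 0.118, so H* = 8.55.
From dB/dt = 0: 1.19(1 - B*/909) = 0.0226·8.55, giving B* = 909·(1 - 0.162) = 761.
From dH/dt = 0: 0.00651·761 - 0.57 = 0.0464C*, so C* = 4.39/0.0464 = 94.5.

B* ≈ 761, H* ≈ 8.55, C* ≈ 94.5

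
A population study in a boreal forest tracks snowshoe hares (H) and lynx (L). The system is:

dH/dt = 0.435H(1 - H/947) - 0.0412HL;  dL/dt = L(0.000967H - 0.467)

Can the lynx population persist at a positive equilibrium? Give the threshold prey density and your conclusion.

Threshold H = 483; K > 483, so yes, the predator persists.

The predator equation gives dL/dt > 0 only when H > 0.467/0.000967 = 483.
Without the predator, H → K = 947. Since 947 > 483, the predator can invade and persist.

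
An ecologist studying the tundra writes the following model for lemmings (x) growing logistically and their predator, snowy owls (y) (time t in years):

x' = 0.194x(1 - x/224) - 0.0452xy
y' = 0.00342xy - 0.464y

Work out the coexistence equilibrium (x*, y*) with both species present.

x* ≈ 136, y* ≈ 1.69

From dy/dt = 0 with y > 0: 0.00342x* = 0.464, so x* = 136.
Substitute into dx/dt = 0: 0.194(1 - 136/224) = 0.0452y*.
The bracket is 0.394, giving y* = 0.0765/0.0452 = 1.69.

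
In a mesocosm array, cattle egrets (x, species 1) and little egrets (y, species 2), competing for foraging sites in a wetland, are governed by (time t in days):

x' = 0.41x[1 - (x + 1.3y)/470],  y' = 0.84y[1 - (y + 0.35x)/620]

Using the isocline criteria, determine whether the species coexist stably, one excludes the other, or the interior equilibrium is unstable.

species 2 excludes species 1

Compare the nullcline intercepts: K1/α12 = 470/1.3 = 362 < K2 = 620; K2/α21 = 620/0.35 = 1770 > K1 = 470.
Since the inequalities point opposite ways, species 2 can invade but species 1 cannot.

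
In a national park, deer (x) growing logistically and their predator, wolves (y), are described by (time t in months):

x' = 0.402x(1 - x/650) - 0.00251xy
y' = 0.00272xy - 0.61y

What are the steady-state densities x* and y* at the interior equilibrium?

x* ≈ 224, y* ≈ 105

From dy/dt = 0 with y > 0: 0.00272x* = 0.61, so x* = 224.
Substitute into dx/dt = 0: 0.402(1 - 224/650) = 0.00251y*.
The bracket is 0.655, giving y* = 0.263/0.00251 = 105.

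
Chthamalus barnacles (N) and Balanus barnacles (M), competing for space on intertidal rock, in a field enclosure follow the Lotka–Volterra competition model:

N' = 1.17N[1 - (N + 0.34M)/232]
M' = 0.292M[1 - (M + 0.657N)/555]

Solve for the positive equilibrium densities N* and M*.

N* ≈ 55.8, M* ≈ 518

Setting both brackets to zero gives the nullclines N + 0.34M = 232 and 0.657N + M = 555.
Substituting M = 555 - 0.657N into the first: N(1 - 0.34·0.657) = 232 - 0.34·555.
So N* = 43.3/0.777 = 55.8, and then M* = 555 - 0.657·55.8 = 518.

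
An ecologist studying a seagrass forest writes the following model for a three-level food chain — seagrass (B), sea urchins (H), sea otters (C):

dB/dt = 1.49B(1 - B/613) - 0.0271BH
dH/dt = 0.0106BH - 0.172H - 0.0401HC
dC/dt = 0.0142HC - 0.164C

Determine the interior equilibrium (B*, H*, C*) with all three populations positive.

From dC/dt = 0: 0.0142H* = 0.164, so H* = 11.5.
From dB/dt = 0: 1.49(1 - B*/613) = 0.0271·11.5, giving B* = 613·(1 - 0.21) = 484.
From dH/dt = 0: 0.0106·484 - 0.172 = 0.0401C*, so C* = 4.96/0.0401 = 124.

B* ≈ 484, H* ≈ 11.5, C* ≈ 124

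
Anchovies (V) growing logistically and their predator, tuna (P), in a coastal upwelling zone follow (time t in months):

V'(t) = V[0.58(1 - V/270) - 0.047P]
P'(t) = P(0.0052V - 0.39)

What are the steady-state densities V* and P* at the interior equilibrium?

From dP/dt = 0 with P > 0: 0.0052V* = 0.39, so V* = 75.
Substitute into dV/dt = 0: 0.58(1 - 75/270) = 0.047P*.
The bracket is 0.722, giving P* = 0.419/0.047 = 8.91.

V* ≈ 75, P* ≈ 8.91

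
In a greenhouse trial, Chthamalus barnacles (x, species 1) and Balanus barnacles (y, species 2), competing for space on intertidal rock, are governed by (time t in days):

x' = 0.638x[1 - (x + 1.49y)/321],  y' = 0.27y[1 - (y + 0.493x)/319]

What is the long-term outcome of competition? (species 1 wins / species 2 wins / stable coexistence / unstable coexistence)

Compare the nullcline intercepts: K1/α12 = 321/1.49 = 215 < K2 = 319; K2/α21 = 319/0.493 = 647 > K1 = 321.
Since the inequalities point opposite ways, species 2 can invade but species 1 cannot.

species 2 excludes species 1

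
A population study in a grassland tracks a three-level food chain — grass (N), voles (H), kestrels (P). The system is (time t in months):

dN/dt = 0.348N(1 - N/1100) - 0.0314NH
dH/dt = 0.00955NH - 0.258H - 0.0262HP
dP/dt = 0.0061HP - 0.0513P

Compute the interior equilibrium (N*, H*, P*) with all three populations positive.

N* ≈ 265, H* ≈ 8.41, P* ≈ 86.9

From dP/dt = 0: 0.0061H* = 0.0513, so H* = 8.41.
From dN/dt = 0: 0.348(1 - N*/1100) = 0.0314·8.41, giving N* = 1100·(1 - 0.759) = 265.
From dH/dt = 0: 0.00955·265 - 0.258 = 0.0262P*, so P* = 2.28/0.0262 = 86.9.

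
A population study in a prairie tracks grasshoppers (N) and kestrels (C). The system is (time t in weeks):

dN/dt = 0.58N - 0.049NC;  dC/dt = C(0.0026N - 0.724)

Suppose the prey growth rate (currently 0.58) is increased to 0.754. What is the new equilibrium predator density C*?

At the interior fixed point, setting dN/dt = 0 with N > 0 fixes C* = (prey growth rate)/(NC coefficient) — independent of the other coefficients.
With the change, C* = 0.754/0.049 = 15.4; it rises from 11.8.

C* ≈ 15.4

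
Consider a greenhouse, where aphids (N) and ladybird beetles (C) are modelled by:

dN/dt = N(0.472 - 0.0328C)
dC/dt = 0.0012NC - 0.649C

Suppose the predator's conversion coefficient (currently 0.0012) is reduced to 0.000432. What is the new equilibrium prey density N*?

N* ≈ 1500

At the interior fixed point, setting dC/dt = 0 with C > 0 fixes N* = (predator death rate)/(NC coefficient) — independent of the other coefficients.
With the change, N* = 0.649/0.000432 = 1500; it rises from 541.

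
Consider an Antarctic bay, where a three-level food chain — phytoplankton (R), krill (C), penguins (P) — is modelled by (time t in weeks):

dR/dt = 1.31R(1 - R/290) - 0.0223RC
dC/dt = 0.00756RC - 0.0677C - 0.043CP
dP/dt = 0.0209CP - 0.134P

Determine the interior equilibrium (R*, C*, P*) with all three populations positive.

From dP/dt = 0: 0.0209C* = 0.134, so C* = 6.41.
From dR/dt = 0: 1.31(1 - R*/290) = 0.0223·6.41, giving R* = 290·(1 - 0.109) = 258.
From dC/dt = 0: 0.00756·258 - 0.0677 = 0.043P*, so P* = 1.89/0.043 = 43.8.

R* ≈ 258, C* ≈ 6.41, P* ≈ 43.8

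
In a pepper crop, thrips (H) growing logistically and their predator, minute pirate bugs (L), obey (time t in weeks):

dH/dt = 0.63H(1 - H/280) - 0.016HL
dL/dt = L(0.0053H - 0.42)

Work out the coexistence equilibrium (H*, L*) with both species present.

From dL/dt = 0 with L > 0: 0.0053H* = 0.42, so H* = 79.2.
Substitute into dH/dt = 0: 0.63(1 - 79.2/280) = 0.016L*.
The bracket is 0.717, giving L* = 0.452/0.016 = 28.2.

H* ≈ 79.2, L* ≈ 28.2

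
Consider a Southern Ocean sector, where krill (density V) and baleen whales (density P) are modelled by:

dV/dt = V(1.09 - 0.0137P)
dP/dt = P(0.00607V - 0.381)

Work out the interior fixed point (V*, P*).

V* ≈ 62.8, P* ≈ 79.6

Set dP/dt = 0 with P > 0: 0.00607V - 0.381 = 0, so V* = 0.381/0.00607 = 62.8.
Set dV/dt = 0 with V > 0: 1.09 - 0.0137P = 0, so P* = 1.09/0.0137 = 79.6.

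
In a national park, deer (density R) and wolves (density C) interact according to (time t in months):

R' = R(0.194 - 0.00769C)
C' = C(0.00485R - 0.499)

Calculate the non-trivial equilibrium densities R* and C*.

R* ≈ 103, C* ≈ 25.2

Set dC/dt = 0 with C > 0: 0.00485R - 0.499 = 0, so R* = 0.499/0.00485 = 103.
Set dR/dt = 0 with R > 0: 0.194 - 0.00769C = 0, so C* = 0.194/0.00769 = 25.2.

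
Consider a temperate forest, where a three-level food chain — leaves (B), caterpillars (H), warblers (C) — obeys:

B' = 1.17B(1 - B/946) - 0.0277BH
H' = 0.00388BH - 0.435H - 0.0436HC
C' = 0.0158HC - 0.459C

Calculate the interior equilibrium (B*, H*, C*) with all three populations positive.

From dC/dt = 0: 0.0158H* = 0.459, so H* = 29.1.
From dB/dt = 0: 1.17(1 - B*/946) = 0.0277·29.1, giving B* = 946·(1 - 0.688) = 295.
From dH/dt = 0: 0.00388·295 - 0.435 = 0.0436C*, so C* = 0.711/0.0436 = 16.3.

B* ≈ 295, H* ≈ 29.1, C* ≈ 16.3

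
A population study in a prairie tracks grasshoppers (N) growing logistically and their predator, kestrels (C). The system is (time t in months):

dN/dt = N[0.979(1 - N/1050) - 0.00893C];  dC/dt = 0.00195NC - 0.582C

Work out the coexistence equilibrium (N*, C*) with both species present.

From dC/dt = 0 with C > 0: 0.00195N* = 0.582, so N* = 298.
Substitute into dN/dt = 0: 0.979(1 - 298/1050) = 0.00893C*.
The bracket is 0.716, giving C* = 0.701/0.00893 = 78.5.

N* ≈ 298, C* ≈ 78.5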